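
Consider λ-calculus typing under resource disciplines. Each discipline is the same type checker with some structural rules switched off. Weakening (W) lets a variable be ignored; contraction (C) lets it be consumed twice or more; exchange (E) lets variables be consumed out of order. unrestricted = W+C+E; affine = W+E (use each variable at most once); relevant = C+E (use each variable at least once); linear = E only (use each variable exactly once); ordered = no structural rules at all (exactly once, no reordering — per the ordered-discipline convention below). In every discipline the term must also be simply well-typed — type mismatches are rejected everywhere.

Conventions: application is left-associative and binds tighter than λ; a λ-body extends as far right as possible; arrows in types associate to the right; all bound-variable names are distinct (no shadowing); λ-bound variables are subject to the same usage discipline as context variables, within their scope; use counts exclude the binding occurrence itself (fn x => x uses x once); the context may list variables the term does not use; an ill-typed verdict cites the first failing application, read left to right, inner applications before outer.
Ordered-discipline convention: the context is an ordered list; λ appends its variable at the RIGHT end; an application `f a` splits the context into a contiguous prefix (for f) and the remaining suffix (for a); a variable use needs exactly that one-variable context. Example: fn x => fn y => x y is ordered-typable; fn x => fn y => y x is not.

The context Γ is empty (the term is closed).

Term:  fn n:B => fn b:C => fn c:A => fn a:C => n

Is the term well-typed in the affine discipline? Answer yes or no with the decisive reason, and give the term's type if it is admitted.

yes — n, b, c, a: no repeats, contraction unneeded; term : B -> C -> A -> C -> B
counts: n (λ-bound): 1×, b (λ-bound): 0×, c (λ-bound): 0×, a (λ-bound): 0×
order of uses: n
typing: the term checks, with type B -> C -> A -> C -> B
summary: ordered ✗, linear ✗, affine ✓, relevant ✗, unrestricted ✓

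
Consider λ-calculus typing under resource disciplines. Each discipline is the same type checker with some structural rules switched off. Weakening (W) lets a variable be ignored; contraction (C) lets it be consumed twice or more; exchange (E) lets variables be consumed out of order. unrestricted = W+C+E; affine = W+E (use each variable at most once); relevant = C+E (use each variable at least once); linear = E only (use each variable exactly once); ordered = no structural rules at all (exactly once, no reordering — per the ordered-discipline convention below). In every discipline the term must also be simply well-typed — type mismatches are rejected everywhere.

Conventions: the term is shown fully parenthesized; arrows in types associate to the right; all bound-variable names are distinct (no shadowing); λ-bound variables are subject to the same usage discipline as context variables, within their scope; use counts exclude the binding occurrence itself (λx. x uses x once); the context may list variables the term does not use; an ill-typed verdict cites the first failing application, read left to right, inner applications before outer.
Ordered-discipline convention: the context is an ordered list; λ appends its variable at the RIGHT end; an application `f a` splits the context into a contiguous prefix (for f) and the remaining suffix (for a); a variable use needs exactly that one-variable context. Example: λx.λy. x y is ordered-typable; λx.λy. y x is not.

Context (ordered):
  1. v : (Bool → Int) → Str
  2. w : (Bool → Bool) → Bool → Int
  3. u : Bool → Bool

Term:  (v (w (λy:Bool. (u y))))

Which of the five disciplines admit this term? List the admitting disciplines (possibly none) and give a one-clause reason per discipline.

admitted by: ordered, linear, affine, relevant, unrestricted
counts: v: 1; w: 1; u: 1; y [bound]: 1
order of uses: v, w, u, y
typing: well-typed at Str
ordered: ✓, one use each (v, w, u, y); ordered split holds
linear: ✓, single use per variable (v, w, u, y)
affine: ✓, v, w, u, y: no repeats, contraction unneeded
relevant: ✓, every one of v, w, u, y appears
unrestricted: ✓, type-checks (Str) and nothing is barred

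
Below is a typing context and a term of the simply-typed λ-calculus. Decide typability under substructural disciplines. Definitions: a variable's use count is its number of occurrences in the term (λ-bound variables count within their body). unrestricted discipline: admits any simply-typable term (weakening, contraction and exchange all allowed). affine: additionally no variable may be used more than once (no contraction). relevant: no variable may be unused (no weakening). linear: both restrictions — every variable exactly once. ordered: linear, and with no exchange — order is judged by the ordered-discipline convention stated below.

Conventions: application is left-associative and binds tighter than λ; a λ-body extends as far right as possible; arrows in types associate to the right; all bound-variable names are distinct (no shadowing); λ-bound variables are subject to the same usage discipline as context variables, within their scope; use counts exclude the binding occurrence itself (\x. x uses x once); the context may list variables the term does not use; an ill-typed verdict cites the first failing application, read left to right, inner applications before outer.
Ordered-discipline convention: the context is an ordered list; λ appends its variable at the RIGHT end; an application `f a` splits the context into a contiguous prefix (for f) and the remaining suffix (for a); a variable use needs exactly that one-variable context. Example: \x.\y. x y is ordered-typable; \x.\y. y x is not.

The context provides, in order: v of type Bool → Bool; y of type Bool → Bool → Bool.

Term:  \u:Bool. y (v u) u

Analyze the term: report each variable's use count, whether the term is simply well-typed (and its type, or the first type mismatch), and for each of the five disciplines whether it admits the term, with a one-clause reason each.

usage: v=1, y=1, u (λ-bound)=2
use order (left to right): y, v, u, u
typing: well-typed at Bool → Bool
ordered: ✗ — repeated use of u ×2
linear: ✗ — repeated use of u ×2
affine: ✗ — repeated use of u ×2
relevant: ✓ — at least one use each (v, y, u)
unrestricted: ✓ — type-checks (Bool → Bool) and nothing is barred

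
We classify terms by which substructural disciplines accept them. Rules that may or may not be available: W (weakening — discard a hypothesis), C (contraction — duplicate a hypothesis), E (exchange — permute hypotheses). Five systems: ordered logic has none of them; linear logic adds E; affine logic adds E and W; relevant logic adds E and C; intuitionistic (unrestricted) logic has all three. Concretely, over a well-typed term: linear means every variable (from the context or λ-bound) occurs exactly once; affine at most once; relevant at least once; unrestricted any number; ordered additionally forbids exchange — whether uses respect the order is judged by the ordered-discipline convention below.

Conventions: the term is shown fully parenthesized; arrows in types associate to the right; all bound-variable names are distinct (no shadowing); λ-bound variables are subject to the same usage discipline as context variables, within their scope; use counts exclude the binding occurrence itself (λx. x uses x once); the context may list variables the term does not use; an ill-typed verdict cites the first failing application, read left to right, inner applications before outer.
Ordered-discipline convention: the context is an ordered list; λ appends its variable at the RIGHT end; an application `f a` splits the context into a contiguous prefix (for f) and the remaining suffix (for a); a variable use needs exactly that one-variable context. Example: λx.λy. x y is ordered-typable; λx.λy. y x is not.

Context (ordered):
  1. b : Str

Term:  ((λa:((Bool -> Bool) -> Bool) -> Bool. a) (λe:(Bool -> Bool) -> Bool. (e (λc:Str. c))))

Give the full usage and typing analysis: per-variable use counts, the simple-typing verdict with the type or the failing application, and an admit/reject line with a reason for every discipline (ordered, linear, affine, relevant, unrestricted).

use counts: b ×0, a [bound] ×1, e [bound] ×1, c [bound] ×1
uses in reading order: a, e, c
typing: ill-typed: an argument Str -> Str mismatches the expected Bool -> Bool
ordered: ✗ — a type mismatch blocks all five
linear: ✗ — the type mismatch rejects it
affine: ✗ — not simply typable
relevant: ✗ — fails simple typing
unrestricted: ✗ — a type mismatch blocks all five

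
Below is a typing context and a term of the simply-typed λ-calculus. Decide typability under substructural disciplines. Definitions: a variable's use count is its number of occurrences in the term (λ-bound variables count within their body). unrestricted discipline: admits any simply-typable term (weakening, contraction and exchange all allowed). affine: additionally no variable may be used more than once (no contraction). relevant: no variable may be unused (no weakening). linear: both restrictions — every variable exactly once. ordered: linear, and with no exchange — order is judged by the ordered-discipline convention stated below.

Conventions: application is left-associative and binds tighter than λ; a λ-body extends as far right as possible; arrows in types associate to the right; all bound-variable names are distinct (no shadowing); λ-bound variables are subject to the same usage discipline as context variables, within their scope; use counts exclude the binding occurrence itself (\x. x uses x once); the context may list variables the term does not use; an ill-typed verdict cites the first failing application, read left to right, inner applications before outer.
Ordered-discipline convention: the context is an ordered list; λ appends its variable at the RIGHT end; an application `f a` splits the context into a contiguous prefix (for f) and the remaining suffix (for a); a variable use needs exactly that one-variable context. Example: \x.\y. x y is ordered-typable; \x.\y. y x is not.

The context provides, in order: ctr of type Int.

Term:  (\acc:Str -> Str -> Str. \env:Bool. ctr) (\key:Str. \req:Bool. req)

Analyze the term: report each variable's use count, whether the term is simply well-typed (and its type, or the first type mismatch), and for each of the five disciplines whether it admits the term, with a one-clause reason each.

usage: ctr ×1, acc (bound) ×0, env (bound) ×0, key (bound) ×0, req (bound) ×1
left-to-right use order: ctr, req
typing: ill-typed: argument of type Str -> Bool -> Bool where Str -> Str -> Str is required
ordered ✗ (the type mismatch rejects it)
linear ✗ (not simply typable)
affine ✗ (fails simple typing)
relevant ✗ (a type mismatch blocks all five)
unrestricted ✗ (the type mismatch rejects it)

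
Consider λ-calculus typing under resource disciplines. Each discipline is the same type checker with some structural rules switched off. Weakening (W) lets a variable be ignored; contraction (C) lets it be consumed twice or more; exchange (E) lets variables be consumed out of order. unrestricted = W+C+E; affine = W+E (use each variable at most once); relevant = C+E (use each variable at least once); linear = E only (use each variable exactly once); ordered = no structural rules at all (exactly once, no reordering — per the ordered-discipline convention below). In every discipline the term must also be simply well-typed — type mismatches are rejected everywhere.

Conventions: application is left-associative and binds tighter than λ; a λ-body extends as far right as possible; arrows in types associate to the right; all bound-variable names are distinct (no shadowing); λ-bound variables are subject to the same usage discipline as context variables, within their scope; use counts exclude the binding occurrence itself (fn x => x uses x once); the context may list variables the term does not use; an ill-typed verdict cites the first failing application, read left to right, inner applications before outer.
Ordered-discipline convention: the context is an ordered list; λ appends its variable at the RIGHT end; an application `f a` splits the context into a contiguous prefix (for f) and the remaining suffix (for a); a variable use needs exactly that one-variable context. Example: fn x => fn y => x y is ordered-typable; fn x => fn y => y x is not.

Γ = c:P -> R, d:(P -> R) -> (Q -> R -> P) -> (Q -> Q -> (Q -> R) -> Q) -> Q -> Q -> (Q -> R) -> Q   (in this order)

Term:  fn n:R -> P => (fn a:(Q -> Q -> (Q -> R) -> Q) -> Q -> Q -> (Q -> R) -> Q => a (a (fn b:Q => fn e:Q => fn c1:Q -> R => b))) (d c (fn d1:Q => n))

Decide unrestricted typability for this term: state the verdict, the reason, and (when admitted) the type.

yes — well-typed at (R -> P) -> Q -> Q -> (Q -> R) -> Q; no restrictions here; term : (R -> P) -> Q -> Q -> (Q -> R) -> Q
use counts: c ×1, d ×1, n [bound] ×1, a [bound] ×2, b [bound] ×1, e [bound] ×0, c1 [bound] ×0, d1 [bound] ×0
left-to-right use order: a, a, b, d, c, n
typing: ✓ — (R -> P) -> Q -> Q -> (Q -> R) -> Q
per-discipline verdicts: ordered ✗, linear ✗, affine ✗, relevant ✗, unrestricted ✓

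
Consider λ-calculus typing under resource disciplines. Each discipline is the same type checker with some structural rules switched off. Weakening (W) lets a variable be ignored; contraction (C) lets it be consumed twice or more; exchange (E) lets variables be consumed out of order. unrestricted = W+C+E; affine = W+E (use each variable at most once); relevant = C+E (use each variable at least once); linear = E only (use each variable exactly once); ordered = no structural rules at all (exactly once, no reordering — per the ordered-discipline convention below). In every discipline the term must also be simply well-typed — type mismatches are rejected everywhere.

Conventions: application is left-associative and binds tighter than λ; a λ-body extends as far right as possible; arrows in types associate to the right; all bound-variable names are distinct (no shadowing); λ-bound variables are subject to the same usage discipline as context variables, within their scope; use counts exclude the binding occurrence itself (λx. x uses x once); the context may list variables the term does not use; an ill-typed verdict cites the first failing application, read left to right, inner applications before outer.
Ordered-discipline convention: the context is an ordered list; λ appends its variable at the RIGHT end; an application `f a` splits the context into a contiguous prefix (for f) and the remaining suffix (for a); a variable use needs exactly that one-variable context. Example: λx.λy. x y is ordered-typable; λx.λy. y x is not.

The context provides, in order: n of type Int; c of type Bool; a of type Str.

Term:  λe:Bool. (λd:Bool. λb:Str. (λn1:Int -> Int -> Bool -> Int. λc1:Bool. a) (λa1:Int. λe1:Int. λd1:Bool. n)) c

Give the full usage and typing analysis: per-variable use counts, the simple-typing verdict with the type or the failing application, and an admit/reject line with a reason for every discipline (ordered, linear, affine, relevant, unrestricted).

usage: n: 1×; c: 1×; a: 1×; e [bound]: 0×; d [bound]: 0×; b [bound]: 0×; n1 [bound]: 0×; c1 [bound]: 0×; a1 [bound]: 0×; e1 [bound]: 0×; d1 [bound]: 0×
use order (left to right): a, n, c
typing: well-typed — term : Bool -> Str -> Bool -> Str
ordered: ✗ — e, d, b, n1, c1, a1, e1, d1 never used (weakening)
linear: ✗ — e, d, b, n1, c1, a1, e1, d1 never used (weakening)
affine: ✓ — at most one use each (n, c, a, e, d, b, n1, c1, a1, e1, d1)
relevant: ✗ — e, d, b, n1, c1, a1, e1, d1 never used (weakening)
unrestricted: ✓ — simply typable at Bool -> Str -> Bool -> Str; W, C, E all held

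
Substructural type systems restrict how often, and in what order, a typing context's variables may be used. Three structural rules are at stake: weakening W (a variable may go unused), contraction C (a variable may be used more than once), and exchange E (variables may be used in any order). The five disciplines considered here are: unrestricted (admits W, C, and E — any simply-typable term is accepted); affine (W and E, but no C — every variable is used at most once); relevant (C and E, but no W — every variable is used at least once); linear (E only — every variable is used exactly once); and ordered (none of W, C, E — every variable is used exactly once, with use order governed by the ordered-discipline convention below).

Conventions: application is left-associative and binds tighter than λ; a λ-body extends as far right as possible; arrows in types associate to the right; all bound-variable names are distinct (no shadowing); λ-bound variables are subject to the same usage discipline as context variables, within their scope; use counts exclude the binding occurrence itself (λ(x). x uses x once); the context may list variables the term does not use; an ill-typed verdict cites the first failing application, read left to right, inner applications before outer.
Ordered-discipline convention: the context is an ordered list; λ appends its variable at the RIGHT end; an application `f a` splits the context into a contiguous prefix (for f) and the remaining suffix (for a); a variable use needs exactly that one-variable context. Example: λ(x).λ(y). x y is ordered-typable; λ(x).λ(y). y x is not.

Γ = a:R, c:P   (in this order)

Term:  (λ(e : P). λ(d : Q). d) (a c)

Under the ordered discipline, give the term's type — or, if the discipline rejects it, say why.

not well-typed under ordered — fails simple typing
use counts: a: 1, c: 1, e (bound): 0, d (bound): 1
uses in reading order: d, a, c
typing: ill-typed: non-function type R applied to an argument
across the five disciplines: ordered ✗, linear ✗, affine ✗, relevant ✗, unrestricted ✗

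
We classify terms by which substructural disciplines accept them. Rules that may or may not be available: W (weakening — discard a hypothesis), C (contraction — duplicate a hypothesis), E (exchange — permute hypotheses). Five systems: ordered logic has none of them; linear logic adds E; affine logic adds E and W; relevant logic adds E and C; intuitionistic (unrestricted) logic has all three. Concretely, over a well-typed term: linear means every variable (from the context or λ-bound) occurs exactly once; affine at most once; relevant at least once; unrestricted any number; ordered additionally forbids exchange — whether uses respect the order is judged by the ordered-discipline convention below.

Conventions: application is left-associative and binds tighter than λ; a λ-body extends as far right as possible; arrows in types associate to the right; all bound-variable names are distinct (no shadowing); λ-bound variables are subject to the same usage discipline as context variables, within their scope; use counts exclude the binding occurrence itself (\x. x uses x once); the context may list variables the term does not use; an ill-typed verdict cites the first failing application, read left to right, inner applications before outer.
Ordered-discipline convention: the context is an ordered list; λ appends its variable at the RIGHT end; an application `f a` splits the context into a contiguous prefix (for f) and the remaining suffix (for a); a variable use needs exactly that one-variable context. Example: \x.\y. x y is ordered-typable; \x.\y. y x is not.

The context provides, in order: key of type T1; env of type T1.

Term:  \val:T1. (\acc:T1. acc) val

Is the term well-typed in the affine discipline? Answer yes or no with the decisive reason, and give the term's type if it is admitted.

yes — none of key, env, val, acc used more than once; term : T1 -> T1
usage: key ×0, env ×0, val [bound] ×1, acc [bound] ×1
order of uses: acc, val
typing: well-typed — term : T1 -> T1
per-discipline verdicts: ordered ✗; linear ✗; affine ✓; relevant ✗; unrestricted ✓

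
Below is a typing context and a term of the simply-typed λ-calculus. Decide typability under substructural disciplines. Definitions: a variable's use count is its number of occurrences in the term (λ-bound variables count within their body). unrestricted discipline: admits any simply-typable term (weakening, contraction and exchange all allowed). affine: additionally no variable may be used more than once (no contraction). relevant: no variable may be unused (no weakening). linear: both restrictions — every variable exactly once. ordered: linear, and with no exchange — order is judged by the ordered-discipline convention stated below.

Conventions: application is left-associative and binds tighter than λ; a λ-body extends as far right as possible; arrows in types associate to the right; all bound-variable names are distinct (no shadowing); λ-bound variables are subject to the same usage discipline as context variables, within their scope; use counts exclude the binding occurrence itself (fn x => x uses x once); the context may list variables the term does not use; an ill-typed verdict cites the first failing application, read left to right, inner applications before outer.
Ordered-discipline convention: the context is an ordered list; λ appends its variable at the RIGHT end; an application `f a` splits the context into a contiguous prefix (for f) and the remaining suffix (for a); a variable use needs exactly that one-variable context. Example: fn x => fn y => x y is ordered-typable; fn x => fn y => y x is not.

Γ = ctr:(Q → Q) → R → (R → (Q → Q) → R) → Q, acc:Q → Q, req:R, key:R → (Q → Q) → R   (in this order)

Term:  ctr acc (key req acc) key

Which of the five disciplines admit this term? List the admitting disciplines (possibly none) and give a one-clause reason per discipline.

admitting disciplines: relevant, unrestricted
counts: ctr: 1×; acc: 2×; req: 1×; key: 2×
uses in reading order: ctr, acc, key, req, acc, key
typing: the term checks, with type Q
ordered: ✗, repeated use of acc ×2, key ×2
linear: ✗, repeated use of acc ×2, key ×2
affine: ✗, repeated use of acc ×2, key ×2
relevant: ✓, at least one use each (ctr, acc, req, key)
unrestricted: ✓, typability at Q is all that's needed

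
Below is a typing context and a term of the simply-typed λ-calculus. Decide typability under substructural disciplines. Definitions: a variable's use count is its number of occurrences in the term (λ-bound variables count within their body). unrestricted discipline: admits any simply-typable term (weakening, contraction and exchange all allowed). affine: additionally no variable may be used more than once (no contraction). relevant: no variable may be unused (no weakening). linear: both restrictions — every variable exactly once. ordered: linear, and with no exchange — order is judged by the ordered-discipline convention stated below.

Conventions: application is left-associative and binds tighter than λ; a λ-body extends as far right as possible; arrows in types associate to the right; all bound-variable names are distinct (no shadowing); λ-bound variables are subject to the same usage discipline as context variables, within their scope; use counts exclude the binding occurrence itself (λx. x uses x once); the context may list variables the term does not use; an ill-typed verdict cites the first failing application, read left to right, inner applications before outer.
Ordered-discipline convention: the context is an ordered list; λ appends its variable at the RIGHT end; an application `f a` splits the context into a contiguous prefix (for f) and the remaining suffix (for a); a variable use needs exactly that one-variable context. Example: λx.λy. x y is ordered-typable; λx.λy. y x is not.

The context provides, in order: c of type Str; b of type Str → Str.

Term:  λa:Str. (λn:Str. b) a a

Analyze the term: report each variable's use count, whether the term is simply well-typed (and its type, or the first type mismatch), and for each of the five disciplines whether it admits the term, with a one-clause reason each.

counts: c: 0×, b: 1×, a (bound): 2×, n (bound): 0×
left-to-right use order: b, a, a
typing: well-typed — term : Str → Str
ordered: ✗, a ×2 used more than once (contraction); c, n left unused
linear: ✗, a ×2 used more than once (contraction); c, n left unused
affine: ✗, a ×2 used more than once (contraction)
relevant: ✗, c, n left unused
unrestricted: ✓, simply typable at Str → Str; W, C, E all held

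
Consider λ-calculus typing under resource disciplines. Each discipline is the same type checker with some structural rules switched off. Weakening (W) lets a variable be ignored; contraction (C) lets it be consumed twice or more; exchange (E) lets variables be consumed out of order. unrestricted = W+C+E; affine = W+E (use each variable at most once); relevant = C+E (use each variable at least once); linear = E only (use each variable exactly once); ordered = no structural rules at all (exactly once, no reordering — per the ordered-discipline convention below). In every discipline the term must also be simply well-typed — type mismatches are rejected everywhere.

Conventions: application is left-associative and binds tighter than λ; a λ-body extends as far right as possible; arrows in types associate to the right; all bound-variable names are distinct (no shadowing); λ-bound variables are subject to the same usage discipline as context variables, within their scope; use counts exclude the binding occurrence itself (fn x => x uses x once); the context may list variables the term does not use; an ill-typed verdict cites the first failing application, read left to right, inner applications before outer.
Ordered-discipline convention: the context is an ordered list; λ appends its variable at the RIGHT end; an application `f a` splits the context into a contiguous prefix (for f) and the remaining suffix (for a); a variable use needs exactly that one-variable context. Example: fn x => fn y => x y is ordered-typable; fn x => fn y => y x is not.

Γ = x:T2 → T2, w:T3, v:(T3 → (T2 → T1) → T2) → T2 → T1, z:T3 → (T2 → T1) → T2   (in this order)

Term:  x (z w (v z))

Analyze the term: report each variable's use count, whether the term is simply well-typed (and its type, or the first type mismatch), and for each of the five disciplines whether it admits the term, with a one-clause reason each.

variable uses: x: 1×; w: 1×; v: 1×; z: 2×
left-to-right use order: x, z, w, v, z
typing: well-typed at T2
ordered: ✗ — uses contraction: z ×2
linear: ✗ — uses contraction: z ×2
affine: ✗ — uses contraction: z ×2
relevant: ✓ — x, w, v, z: all used, weakening unneeded
unrestricted: ✓ — typability at T2 is all that's needed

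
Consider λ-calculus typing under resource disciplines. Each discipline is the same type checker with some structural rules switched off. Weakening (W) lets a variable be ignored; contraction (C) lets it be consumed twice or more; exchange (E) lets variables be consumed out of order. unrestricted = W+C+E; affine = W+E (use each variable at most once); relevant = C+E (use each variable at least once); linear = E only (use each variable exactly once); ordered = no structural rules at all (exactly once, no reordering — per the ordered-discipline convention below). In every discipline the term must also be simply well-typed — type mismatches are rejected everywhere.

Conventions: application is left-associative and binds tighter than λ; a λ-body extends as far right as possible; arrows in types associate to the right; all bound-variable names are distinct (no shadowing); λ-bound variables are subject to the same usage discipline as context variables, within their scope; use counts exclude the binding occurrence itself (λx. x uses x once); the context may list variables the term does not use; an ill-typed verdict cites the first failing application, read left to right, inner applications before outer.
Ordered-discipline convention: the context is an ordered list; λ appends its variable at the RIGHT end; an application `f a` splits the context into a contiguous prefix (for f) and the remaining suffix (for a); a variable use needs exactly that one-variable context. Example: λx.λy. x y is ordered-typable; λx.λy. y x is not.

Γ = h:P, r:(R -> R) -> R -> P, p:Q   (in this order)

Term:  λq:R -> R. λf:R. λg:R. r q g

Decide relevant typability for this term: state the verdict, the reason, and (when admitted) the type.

no — h, p, f never used (weakening)
variable uses: h: 0×, r: 1×, p: 0×, q [bound]: 1×, f [bound]: 0×, g [bound]: 1×
left-to-right use order: r, q, g
typing: ✓ — (R -> R) -> R -> R -> P
across the five disciplines: ordered ✗, linear ✗, affine ✓, relevant ✗, unrestricted ✓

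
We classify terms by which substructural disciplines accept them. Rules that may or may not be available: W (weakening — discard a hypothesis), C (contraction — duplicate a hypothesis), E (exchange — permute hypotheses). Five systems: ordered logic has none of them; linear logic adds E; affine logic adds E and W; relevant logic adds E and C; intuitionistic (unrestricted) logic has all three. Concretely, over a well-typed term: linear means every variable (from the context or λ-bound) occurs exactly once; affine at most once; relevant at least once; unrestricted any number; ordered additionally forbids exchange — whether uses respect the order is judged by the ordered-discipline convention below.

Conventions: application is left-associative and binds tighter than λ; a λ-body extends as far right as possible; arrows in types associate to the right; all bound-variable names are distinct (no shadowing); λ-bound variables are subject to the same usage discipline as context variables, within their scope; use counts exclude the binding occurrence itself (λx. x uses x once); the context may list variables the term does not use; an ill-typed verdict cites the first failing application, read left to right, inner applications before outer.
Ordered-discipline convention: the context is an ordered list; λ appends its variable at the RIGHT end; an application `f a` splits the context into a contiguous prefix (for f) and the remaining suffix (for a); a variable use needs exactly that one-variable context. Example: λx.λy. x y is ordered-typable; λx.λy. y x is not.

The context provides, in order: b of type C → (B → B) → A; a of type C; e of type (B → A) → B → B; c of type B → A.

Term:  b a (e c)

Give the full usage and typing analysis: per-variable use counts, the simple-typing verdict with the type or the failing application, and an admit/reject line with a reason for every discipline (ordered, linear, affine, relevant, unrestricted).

counts: b: 1, a: 1, e: 1, c: 1
use order (left to right): b, a, e, c
typing: well-typed — term : A
ordered: ✓ — single-use (b, a, e, c), ordered derivation ok
linear: ✓ — single use per variable (b, a, e, c)
affine: ✓ — no duplicate uses among b, a, e, c
relevant: ✓ — none of b, a, e, c goes unused
unrestricted: ✓ — well-typed at A; no restrictions here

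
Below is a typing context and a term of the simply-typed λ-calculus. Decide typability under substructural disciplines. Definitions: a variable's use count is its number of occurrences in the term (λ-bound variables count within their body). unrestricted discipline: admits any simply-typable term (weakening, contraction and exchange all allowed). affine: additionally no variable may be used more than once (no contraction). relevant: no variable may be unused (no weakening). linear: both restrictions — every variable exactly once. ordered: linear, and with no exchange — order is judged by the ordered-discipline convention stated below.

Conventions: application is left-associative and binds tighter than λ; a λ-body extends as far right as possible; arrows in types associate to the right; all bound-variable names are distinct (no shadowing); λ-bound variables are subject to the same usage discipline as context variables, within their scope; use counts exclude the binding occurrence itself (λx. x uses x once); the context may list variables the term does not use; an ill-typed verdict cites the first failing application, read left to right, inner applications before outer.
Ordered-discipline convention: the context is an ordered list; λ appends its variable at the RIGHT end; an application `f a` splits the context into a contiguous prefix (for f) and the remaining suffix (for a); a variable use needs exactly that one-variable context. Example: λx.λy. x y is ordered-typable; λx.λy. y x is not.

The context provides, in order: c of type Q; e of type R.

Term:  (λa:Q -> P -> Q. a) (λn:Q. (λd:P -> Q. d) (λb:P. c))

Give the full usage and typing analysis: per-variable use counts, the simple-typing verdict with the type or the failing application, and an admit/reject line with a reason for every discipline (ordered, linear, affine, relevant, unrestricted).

counts: c ×1; e ×0; a (bound) ×1; n (bound) ×0; d (bound) ×1; b (bound) ×0
order of uses: a, d, c
typing: the term checks, with type Q -> P -> Q
ordered: ✗, e, n, b left unused
linear: ✗, e, n, b left unused
affine: ✓, c, e, a, n, d, b: no repeats, contraction unneeded
relevant: ✗, e, n, b left unused
unrestricted: ✓, simply typable at Q -> P -> Q; W, C, E all held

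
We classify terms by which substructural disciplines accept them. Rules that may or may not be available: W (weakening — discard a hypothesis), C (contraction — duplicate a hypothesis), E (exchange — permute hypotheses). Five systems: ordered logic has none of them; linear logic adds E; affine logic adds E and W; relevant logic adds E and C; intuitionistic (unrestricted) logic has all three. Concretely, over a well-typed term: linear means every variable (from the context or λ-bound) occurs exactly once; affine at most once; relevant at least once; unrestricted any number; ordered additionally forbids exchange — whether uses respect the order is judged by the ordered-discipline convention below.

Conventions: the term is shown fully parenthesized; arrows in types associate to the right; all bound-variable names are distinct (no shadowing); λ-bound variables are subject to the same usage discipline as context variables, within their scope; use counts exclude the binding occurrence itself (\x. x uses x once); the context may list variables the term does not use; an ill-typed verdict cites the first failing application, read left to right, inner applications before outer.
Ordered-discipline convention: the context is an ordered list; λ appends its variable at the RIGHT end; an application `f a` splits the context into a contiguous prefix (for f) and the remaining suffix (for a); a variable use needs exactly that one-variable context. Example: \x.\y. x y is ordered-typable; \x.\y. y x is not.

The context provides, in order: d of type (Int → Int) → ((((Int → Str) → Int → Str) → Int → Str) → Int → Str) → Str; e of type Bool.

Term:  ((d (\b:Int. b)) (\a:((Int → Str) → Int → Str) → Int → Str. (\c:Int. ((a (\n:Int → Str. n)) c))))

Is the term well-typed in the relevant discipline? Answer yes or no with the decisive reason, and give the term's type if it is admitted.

no — e never used (weakening)
variable uses: d: 1×; e: 0×; b [bound]: 1×; a [bound]: 1×; c [bound]: 1×; n [bound]: 1×
left-to-right use order: d, b, a, n, c
typing: ✓ — Str
per-discipline verdicts: ordered ✗ | linear ✗ | affine ✓ | relevant ✗ | unrestricted ✓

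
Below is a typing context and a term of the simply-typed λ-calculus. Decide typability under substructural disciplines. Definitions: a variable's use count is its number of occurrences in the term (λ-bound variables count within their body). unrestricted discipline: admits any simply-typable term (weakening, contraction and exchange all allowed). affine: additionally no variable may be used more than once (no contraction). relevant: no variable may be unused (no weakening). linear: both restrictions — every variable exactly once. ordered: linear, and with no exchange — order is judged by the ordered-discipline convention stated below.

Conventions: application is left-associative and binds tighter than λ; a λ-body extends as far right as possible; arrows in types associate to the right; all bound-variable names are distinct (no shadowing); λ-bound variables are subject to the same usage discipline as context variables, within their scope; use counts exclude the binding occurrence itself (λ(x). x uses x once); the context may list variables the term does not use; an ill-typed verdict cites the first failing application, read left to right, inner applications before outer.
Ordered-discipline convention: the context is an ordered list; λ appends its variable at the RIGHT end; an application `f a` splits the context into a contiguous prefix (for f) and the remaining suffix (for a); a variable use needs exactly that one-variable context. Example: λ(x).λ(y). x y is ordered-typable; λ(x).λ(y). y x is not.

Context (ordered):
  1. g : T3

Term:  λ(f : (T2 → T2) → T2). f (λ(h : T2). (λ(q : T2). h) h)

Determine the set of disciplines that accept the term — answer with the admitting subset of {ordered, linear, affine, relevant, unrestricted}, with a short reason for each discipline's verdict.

admitted by: unrestricted
counts: g: 0, f (bound): 1, h (bound): 2, q (bound): 0
use order (left to right): f, h, h
typing: ✓ — ((T2 → T2) → T2) → T2
ordered: ✗ — repeated use of h ×2; g, q left unused
linear: ✗ — repeated use of h ×2; g, q left unused
affine: ✗ — repeated use of h ×2
relevant: ✗ — g, q left unused
unrestricted: ✓ — simply typable at ((T2 → T2) → T2) → T2; W, C, E all held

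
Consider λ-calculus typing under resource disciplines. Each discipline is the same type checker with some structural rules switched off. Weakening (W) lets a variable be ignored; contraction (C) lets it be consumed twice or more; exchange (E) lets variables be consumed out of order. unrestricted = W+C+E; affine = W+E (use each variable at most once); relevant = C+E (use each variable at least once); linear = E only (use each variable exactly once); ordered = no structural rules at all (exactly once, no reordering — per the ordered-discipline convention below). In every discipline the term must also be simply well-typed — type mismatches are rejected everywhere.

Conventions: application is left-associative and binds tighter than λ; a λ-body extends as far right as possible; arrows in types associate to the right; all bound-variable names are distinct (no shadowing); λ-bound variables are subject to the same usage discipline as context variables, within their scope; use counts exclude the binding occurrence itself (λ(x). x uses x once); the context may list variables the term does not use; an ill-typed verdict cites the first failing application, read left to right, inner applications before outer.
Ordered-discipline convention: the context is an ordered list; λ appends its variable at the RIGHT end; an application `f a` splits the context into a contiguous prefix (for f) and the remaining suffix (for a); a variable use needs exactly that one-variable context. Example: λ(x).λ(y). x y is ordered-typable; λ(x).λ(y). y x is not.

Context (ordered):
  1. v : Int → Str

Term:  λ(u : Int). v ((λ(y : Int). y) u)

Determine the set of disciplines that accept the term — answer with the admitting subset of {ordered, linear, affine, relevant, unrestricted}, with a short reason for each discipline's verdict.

accepted by: ordered, linear, affine, relevant, unrestricted
use counts: v: 1, u (bound): 1, y (bound): 1
uses in reading order: v, y, u
typing: the term checks, with type Int → Str
ordered ✓ (v, u, y once each; derivable with no W/C/E)
linear ✓ (exactly-once usage across v, u, y)
affine ✓ (at most one use each (v, u, y))
relevant ✓ (none of v, u, y goes unused)
unrestricted ✓ (well-typed at Int → Str; no restrictions here)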